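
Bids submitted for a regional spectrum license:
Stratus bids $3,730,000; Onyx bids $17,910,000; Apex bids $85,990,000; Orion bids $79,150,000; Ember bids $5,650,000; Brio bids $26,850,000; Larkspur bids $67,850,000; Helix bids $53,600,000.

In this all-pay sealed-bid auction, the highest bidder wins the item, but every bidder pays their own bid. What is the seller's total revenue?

Total revenue: $340,730,000

Rule: the highest bidder wins the item, but every bidder pays their own bid.
Bids ranked: 85,990,000 (Apex) > 79,150,000 (Orion) > 67,850,000 (Larkspur) > 53,600,000 (Helix) > 26,850,000 (Brio) > 17,910,000 (Onyx) > …
Apex wins with the top bid; all bids are sunk regardless.
Every bidder forfeits their bid regardless of winning.
Revenue = 3,730,000 + 17,910,000 + 85,990,000 + 79,150,000 + 5,650,000 + 26,850,000 + 67,850,000 + 53,600,000 = $340,730,000.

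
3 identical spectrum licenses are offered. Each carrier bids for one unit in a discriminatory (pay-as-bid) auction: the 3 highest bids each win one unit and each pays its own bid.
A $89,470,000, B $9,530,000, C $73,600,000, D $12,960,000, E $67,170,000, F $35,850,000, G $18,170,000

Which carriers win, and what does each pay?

A $89,470,000, C $73,600,000, E $67,170,000

Sorting: 89,470,000 (A), 73,600,000 (C), 67,170,000 (E), 35,850,000 (F), 18,170,000 (G), …
The 3 highest are A, C, E.
Each winner pays its own bid: A $89,470,000, C $73,600,000, E $67,170,000.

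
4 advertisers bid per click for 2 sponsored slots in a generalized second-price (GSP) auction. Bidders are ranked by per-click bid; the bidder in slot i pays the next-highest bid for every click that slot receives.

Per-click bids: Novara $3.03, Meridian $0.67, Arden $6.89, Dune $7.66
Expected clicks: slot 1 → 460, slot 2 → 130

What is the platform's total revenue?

Total revenue: $3563.30

Per-click bids in order: $7.66 (Dune) > $6.89 (Arden) > $3.03 (Novara) > …
Slot 1: Dune pays $6.89 × 460 = $3169.40
Slot 2: Arden pays $3.03 × 130 = $393.90
Total = $3563.30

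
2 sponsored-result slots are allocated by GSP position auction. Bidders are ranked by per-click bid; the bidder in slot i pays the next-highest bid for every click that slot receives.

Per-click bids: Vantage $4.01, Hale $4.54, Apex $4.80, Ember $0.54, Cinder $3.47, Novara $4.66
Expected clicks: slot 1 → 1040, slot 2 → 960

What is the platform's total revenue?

Total revenue: $9204.80

Per-click bids in order: $4.80 (Apex) > $4.66 (Novara) > $4.54 (Hale) > …
Slot 1: Apex pays $4.66 × 1040 = $4846.40
Slot 2: Novara pays $4.54 × 960 = $4358.40
Total = $9204.80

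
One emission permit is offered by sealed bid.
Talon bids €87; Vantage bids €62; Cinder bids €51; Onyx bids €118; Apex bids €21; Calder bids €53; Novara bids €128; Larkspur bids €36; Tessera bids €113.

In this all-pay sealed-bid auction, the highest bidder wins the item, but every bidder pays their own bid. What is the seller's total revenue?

Sorting bids: 128 (Novara) > 118 (Onyx) > 113 (Tessera) > 87 (Talon) > 62 (Vantage) > 53 (Calder) > …
Novara wins with the top bid; all bids are sunk regardless.
Every bidder forfeits their bid regardless of winning.
Revenue = 87 + 62 + 51 + 118 + 21 + 53 + 128 + 36 + 113 = €669.

Total revenue: €669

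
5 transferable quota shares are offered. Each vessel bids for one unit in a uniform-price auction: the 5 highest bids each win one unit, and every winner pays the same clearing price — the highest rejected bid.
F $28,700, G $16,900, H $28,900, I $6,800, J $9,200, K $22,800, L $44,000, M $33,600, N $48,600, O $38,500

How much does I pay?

Bids ranked high→low: 48,600 (N), 44,000 (L), 38,500 (O), 33,600 (M), 28,900 (H), 28,700 (F), 22,800 (K), …
Winners (5 units): N, L, O, M, H.
Highest unsuccessful bid: $28,700 → clearing price.
I does not win → pays $0.

I pays $0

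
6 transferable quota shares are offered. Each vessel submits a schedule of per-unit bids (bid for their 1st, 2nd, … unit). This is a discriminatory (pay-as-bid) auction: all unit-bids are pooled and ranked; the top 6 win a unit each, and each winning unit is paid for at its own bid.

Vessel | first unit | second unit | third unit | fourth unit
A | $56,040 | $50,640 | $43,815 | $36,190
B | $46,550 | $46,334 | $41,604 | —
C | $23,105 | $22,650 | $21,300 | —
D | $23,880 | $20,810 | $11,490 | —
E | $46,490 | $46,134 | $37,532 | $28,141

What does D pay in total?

Pooled unit-bids ranked (top 6): 56,040 (A-1), 50,640 (A-2), 46,550 (B-1), 46,490 (E-1), 46,334 (B-2), 46,134 (E-2)
Next rejected bid: $43,815 (not a price — pay-as-bid).
D wins no units.

D pays $0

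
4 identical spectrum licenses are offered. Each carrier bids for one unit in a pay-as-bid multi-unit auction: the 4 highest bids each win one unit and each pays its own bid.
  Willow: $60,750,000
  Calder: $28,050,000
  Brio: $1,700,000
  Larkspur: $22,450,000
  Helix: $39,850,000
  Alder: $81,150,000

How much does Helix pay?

Ordering the bids: 81,150,000 (Alder), 60,750,000 (Willow), 39,850,000 (Helix), 28,050,000 (Calder), 22,450,000 (Larkspur), 1,700,000 (Brio)
The 4 highest are Alder, Willow, Helix, Calder.
Helix wins → own bid $39,850,000.

Helix pays $39,850,000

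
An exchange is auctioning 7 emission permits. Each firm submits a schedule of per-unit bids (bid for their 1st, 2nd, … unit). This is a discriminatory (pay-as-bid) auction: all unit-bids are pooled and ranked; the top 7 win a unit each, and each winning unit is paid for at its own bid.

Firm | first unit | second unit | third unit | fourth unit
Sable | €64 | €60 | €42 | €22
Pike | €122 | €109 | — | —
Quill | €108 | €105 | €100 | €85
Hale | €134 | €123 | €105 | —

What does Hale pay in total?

Hale pays €362

All unit-bids, highest first — top 7: 134 (Hale-1), 123 (Hale-2), 122 (Pike-1), 109 (Pike-2), 108 (Quill-1), 105 (Quill-2), 105 (Hale-3)
Next rejected bid: €100 (not a price — pay-as-bid).
Hale's winning unit-bids: 134 + 123 + 105 = €362.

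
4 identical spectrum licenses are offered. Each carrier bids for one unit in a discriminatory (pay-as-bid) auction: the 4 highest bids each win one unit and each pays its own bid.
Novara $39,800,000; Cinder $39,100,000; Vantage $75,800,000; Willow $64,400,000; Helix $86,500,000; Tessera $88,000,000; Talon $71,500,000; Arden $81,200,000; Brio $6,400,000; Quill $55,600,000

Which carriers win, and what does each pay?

Tessera $88,000,000, Helix $86,500,000, Arden $81,200,000, Vantage $75,800,000

Ordering the bids: 88,000,000 (Tessera), 86,500,000 (Helix), 81,200,000 (Arden), 75,800,000 (Vantage), 71,500,000 (Talon), 64,400,000 (Willow), …
The 4 highest are Tessera, Helix, Arden, Vantage.
Each winner pays its own bid: Tessera $88,000,000, Helix $86,500,000, Arden $81,200,000, Vantage $75,800,000.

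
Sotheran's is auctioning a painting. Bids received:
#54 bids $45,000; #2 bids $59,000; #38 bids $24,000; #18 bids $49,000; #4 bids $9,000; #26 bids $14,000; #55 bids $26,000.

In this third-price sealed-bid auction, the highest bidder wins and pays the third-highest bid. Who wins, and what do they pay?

Bids in order: 59,000 (#2) > 49,000 (#18) > 45,000 (#54) > 26,000 (#55) > 24,000 (#38) > 14,000 (#26) > …
#2 wins; payment is bid #3 in the ranking = $45,000.

#2 pays $45,000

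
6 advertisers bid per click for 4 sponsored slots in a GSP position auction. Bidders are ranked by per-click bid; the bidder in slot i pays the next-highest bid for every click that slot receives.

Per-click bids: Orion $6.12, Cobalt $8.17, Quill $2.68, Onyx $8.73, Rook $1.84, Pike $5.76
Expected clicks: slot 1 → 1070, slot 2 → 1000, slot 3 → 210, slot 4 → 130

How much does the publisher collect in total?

Per-click bids in order: $8.73 (Onyx) > $8.17 (Cobalt) > $6.12 (Orion) > $5.76 (Pike) > $2.68 (Quill) > …
Slot 1: Onyx pays $8.17 × 1070 = $8741.90
Slot 2: Cobalt pays $6.12 × 1000 = $6120.00
Slot 3: Orion pays $5.76 × 210 = $1209.60
Slot 4: Pike pays $2.68 × 130 = $348.40
Total = $16419.90

Total revenue: $16419.90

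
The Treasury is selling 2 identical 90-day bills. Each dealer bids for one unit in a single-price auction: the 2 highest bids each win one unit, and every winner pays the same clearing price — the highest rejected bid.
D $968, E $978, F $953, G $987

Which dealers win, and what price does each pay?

Ordering the bids: 987 (G), 978 (E), 968 (D), 953 (F)
Top 2: G, E.
Clearing price = highest rejected bid = $968.

G, E; each pays $968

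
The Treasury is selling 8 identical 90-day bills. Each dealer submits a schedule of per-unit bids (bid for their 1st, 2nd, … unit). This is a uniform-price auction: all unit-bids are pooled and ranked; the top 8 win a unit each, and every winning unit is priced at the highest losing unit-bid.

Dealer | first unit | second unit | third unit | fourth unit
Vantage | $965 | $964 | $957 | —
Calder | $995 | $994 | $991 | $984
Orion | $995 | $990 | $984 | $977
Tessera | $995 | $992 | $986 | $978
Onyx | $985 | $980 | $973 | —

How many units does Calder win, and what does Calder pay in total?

Merging the schedules and taking the best 8: 995 (Calder-1), 995 (Orion-1), 995 (Tessera-1), 994 (Calder-2), 992 (Tessera-2), 991 (Calder-3), 990 (Orion-2), 986 (Tessera-3)
The (k+1)-th unit-bid is $985.
Calder wins 3 unit(s) at $985 each.

Calder: 3 units, pays $2,955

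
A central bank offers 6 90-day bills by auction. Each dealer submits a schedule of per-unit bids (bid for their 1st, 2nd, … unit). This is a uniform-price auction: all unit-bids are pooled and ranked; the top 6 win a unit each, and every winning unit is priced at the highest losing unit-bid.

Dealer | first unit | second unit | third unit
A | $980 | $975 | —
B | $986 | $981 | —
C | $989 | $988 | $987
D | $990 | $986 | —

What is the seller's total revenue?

Pooled unit-bids ranked (top 6): 990 (D-1), 989 (C-1), 988 (C-2), 987 (C-3), 986 (B-1), 986 (D-2)
The (k+1)-th unit-bid is $981.
Allocation: B 1, C 3, D 2. Every unit priced at $981.
Revenue = 6 × 981 = $5,886.

Total revenue: $5,886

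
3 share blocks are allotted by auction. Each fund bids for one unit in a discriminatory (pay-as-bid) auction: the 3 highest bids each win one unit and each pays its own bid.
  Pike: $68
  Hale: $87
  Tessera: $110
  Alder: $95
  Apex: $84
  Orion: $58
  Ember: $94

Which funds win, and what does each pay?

Bids ranked high→low: 110 (Tessera), 95 (Alder), 94 (Ember), 87 (Hale), 84 (Apex), …
Top 3: Tessera, Alder, Ember.
Each winner pays its own bid: Tessera $110, Alder $95, Ember $94.

Tessera $110, Alder $95, Ember $94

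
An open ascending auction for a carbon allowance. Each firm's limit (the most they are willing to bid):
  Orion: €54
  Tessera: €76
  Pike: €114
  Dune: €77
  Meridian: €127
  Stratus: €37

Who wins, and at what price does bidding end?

Meridian wins at €114

Rule: the price rises until one bidder remains; the winner pays the price at which the last rival dropped out.
Limits ranked: 127 (Meridian) > 114 (Pike) > 77 (Dune) > 76 (Tessera) > 54 (Orion) > 37 (Stratus)
Once the price passes €114, only Meridian is left; the hammer falls at Pike's limit of €114.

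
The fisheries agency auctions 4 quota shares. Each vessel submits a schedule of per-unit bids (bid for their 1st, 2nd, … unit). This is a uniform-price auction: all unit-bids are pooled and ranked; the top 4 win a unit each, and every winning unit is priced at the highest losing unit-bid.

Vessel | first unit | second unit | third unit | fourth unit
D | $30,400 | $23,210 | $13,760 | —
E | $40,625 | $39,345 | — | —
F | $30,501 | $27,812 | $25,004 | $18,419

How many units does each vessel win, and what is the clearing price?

Merging the schedules and taking the best 4: 40,625 (E-1), 39,345 (E-2), 30,501 (F-1), 30,400 (D-1)
Highest rejected unit-bid = $27,812.
Allocation: D 1, E 2, F 1.

D 1, E 2, F 1; clearing price $27,812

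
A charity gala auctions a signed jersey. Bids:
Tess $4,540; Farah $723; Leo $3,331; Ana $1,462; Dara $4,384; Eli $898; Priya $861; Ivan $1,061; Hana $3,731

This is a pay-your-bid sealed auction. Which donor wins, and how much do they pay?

Tess pays $4,540

Bids in order: 4,540 (Tess) > 4,384 (Dara) > 3,731 (Hana) > 3,331 (Leo) > 1,462 (Ana) > 1,061 (Ivan) > …
Tess is highest → pays own bid, $4,540.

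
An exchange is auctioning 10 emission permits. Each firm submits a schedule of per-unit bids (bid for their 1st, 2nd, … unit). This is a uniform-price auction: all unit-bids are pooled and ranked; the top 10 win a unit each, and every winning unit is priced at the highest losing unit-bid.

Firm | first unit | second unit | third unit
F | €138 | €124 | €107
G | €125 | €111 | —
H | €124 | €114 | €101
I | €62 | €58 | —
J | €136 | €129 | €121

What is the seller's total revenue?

Total revenue: €1,010

All unit-bids, highest first — top 10: 138 (F-1), 136 (J-1), 129 (J-2), 125 (G-1), 124 (F-2), 124 (H-1), 121 (J-3), 114 (H-2), 111 (G-2), 107 (F-3)
The (k+1)-th unit-bid is €101.
Allocation: F 3, G 2, H 2, J 3. Every unit priced at €101.
Revenue = 10 × 101 = €1,010.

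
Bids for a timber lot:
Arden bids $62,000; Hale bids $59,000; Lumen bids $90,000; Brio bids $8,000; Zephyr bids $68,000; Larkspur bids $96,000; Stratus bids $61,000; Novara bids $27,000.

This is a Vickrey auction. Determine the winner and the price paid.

Larkspur pays $90,000

Sorting bids: 96,000 (Larkspur) > 90,000 (Lumen) > 68,000 (Zephyr) > 62,000 (Arden) > 61,000 (Stratus) > 59,000 (Hale) > …
Second-price: Larkspur pays Lumen's bid of $90,000.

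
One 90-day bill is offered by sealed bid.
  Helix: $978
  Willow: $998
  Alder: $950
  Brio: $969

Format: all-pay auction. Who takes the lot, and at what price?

Willow pays $998

Bids ranked: 998 (Willow) > 978 (Helix) > 969 (Brio) > 950 (Alder)
Willow is highest and takes the item; every bidder forfeits their bid.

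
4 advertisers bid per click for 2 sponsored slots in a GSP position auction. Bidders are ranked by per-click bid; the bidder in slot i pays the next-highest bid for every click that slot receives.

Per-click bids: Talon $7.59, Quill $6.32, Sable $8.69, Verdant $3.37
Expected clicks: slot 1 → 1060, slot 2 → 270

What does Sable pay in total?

Sable pays $8045.40

Per-click bids in order: $8.69 (Sable) > $7.59 (Talon) > $6.32 (Quill) > …
Sable holds slot 1 → pays next bid $7.59 × 1060 clicks = $8045.40.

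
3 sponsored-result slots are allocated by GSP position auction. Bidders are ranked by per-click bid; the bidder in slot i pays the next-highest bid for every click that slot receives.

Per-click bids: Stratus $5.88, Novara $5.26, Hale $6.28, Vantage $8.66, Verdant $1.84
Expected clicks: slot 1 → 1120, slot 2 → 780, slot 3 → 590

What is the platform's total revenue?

Per-click bids in order: $8.66 (Vantage) > $6.28 (Hale) > $5.88 (Stratus) > $5.26 (Novara) > …
Slot 1: Vantage pays $6.28 × 1120 = $7033.60
Slot 2: Hale pays $5.88 × 780 = $4586.40
Slot 3: Stratus pays $5.26 × 590 = $3103.40
Total = $14723.40

Total revenue: $14723.40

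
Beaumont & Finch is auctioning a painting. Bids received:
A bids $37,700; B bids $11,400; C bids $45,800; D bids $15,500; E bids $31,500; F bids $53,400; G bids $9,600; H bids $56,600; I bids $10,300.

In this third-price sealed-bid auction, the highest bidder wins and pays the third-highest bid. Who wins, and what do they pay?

H pays $45,800

Sorting bids: 56,600 (H) > 53,400 (F) > 45,800 (C) > 37,700 (A) > 31,500 (E) > 15,500 (D) > …
H is highest; pays the third-highest bid, $45,800.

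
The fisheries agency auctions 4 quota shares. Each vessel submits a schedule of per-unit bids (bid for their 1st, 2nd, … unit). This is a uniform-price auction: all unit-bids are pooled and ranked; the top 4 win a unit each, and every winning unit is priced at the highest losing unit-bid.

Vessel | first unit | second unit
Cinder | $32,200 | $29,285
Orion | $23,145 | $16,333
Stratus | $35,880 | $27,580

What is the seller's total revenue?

Pooled unit-bids ranked (top 4): 35,880 (Stratus-1), 32,200 (Cinder-1), 29,285 (Cinder-2), 27,580 (Stratus-2)
The (k+1)-th unit-bid is $23,145.
Allocation: Cinder 2, Stratus 2. Every unit priced at $23,145.
Revenue = 4 × 23,145 = $92,580.

Total revenue: $92,580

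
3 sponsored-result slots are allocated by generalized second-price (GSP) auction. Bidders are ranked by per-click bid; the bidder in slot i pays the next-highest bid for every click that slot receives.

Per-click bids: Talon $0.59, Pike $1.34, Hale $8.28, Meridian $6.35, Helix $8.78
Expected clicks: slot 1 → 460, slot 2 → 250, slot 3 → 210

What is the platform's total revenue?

Per-click bids in order: $8.78 (Helix) > $8.28 (Hale) > $6.35 (Meridian) > $1.34 (Pike) > …
Slot 1: Helix pays $8.28 × 460 = $3808.80
Slot 2: Hale pays $6.35 × 250 = $1587.50
Slot 3: Meridian pays $1.34 × 210 = $281.40
Total = $5677.70

Total revenue: $5677.70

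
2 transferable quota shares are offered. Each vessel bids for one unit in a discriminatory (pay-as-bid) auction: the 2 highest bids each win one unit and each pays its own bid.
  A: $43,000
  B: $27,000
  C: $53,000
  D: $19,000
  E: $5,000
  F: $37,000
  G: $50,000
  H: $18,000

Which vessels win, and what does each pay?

Sorting: 53,000 (C), 50,000 (G), 43,000 (A), 37,000 (F), …
Winners (2 units): C, G.
Each winner pays its own bid: C $53,000, G $50,000.

C $53,000, G $50,000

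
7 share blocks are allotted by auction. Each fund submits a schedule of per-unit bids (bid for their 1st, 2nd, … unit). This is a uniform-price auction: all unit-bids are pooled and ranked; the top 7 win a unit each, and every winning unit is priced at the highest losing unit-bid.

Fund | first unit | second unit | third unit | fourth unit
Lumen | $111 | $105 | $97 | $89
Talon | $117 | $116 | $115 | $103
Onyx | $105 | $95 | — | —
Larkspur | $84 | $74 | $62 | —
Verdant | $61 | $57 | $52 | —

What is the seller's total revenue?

All unit-bids, highest first — top 7: 117 (Talon-1), 116 (Talon-2), 115 (Talon-3), 111 (Lumen-1), 105 (Lumen-2), 105 (Onyx-1), 103 (Talon-4)
The (k+1)-th unit-bid is $97.
Allocation: Lumen 2, Onyx 1, Talon 4. Every unit priced at $97.
Revenue = 7 × 97 = $679.

Total revenue: $679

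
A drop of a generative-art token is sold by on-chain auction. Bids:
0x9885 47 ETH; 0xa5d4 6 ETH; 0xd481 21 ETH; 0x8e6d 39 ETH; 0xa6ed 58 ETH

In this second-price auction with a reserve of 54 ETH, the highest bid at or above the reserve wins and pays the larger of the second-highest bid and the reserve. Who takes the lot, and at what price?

0xa6ed pays 54 ETH

Bids in order: 58 (0xa6ed) > 47 (0x9885) > 39 (0x8e6d) > 21 (0xd481) > 6 (0xa5d4)
Highest eligible bid: 0xa6ed at 58 ETH.
Second-highest bid 47 ETH is below the reserve 54 ETH, so the reserve binds → payment 54 ETH.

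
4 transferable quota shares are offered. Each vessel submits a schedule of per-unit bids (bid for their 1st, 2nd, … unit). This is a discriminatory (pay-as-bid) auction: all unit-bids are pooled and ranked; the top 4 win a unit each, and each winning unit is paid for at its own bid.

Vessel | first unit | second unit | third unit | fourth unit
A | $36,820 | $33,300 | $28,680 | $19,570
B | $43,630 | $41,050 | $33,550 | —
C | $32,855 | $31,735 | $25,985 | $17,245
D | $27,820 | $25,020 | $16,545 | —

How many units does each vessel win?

A 1, B 3

Pooled unit-bids ranked (top 4): 43,630 (B-1), 41,050 (B-2), 36,820 (A-1), 33,550 (B-3)
Next rejected bid: $33,300 (not a price — pay-as-bid).
Allocation: A 1, B 3.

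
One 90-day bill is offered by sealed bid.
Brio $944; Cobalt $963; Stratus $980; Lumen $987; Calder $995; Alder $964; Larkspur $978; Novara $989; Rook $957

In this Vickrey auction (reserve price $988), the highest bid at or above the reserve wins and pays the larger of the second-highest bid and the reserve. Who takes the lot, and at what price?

Bids in order: 995 (Calder) > 989 (Novara) > 987 (Lumen) > 980 (Stratus) > 978 (Larkspur) > 964 (Alder) > …
Calder has the top bid at or above the reserve ($995).
Second-highest bid $989 exceeds the reserve $988 → payment $989.

Calder pays $989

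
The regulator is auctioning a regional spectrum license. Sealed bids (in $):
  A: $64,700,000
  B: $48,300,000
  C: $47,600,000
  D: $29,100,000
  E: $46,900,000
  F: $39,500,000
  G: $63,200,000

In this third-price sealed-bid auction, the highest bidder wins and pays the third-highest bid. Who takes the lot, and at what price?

Bids ranked: 64,700,000 (A) > 63,200,000 (G) > 48,300,000 (B) > 47,600,000 (C) > 46,900,000 (E) > 39,500,000 (F) > …
A is highest; pays the third-highest bid, $48,300,000.

A pays $48,300,000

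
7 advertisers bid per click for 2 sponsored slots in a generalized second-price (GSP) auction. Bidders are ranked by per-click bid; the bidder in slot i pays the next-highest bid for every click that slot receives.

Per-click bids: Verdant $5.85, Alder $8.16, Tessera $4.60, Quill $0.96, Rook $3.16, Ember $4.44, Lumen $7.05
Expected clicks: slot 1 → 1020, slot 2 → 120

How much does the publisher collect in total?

Total revenue: $7893.00

Sorting advertisers: $8.16 (Alder) > $7.05 (Lumen) > $5.85 (Verdant) > …
Slot 1: Alder pays $7.05 × 1020 = $7191.00
Slot 2: Lumen pays $5.85 × 120 = $702.00
Total = $7893.00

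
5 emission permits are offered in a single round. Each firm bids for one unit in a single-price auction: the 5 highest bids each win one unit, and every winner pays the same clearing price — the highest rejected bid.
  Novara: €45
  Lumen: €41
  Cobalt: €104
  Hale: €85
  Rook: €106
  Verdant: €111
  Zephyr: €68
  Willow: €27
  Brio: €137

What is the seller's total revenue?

Total revenue: €340

Sorting: 137 (Brio), 111 (Verdant), 106 (Rook), 104 (Cobalt), 85 (Hale), 68 (Zephyr), 45 (Novara), …
Top 5: Brio, Verdant, Rook, Cobalt, Hale.
Clearing price = highest rejected bid = €68.
Total revenue = 5 × €68 = €340.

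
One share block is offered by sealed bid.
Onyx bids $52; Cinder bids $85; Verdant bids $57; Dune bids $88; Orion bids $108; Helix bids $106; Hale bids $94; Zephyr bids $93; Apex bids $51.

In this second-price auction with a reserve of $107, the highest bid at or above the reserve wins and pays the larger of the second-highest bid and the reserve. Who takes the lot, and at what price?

Rule: the highest bid at or above the reserve wins and pays the larger of the second-highest bid and the reserve.
Sorting bids: 108 (Orion) > 106 (Helix) > 94 (Hale) > 93 (Zephyr) > 88 (Dune) > 85 (Cinder) > …
Orion has the top bid at or above the reserve ($108).
Second-highest bid $106 is below the reserve $107, so the reserve binds → payment $107.

Orion pays $107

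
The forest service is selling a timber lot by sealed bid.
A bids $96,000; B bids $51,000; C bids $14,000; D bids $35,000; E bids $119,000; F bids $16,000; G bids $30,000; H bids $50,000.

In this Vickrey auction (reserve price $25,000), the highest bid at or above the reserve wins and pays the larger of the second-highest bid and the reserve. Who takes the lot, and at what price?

E pays $96,000

Rule: the highest bid at or above the reserve wins and pays the larger of the second-highest bid and the reserve.
Bids ranked: 119,000 (E) > 96,000 (A) > 51,000 (B) > 50,000 (H) > 35,000 (D) > 30,000 (G) > …
E has the top bid at or above the reserve ($119,000).
Second-highest bid $96,000 exceeds the reserve $25,000 → payment $96,000.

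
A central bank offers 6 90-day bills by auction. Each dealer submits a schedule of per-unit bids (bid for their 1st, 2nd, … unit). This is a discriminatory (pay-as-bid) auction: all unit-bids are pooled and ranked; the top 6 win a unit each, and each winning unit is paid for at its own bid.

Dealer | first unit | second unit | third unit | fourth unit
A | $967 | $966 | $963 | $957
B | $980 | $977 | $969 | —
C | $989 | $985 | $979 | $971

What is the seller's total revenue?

Total revenue: $5,881

All unit-bids, highest first — top 6: 989 (C-1), 985 (C-2), 980 (B-1), 979 (C-3), 977 (B-2), 971 (C-4)
Next rejected bid: $969 (not a price — pay-as-bid).
Each winning unit pays its own bid.
Revenue = 989 + 985 + 980 + 979 + 977 + 971 = $5,881.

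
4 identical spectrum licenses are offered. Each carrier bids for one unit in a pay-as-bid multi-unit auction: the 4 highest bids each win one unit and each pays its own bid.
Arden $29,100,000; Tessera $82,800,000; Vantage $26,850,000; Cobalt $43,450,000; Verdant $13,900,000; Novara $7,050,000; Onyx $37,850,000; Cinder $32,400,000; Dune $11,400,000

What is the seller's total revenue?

Total revenue: $196,500,000

Sorting: 82,800,000 (Tessera), 43,450,000 (Cobalt), 37,850,000 (Onyx), 32,400,000 (Cinder), 29,100,000 (Arden), 26,850,000 (Vantage), …
The 4 highest are Tessera, Cobalt, Onyx, Cinder.
Total revenue = 82,800,000 + 43,450,000 + 37,850,000 + 32,400,000 = $196,500,000.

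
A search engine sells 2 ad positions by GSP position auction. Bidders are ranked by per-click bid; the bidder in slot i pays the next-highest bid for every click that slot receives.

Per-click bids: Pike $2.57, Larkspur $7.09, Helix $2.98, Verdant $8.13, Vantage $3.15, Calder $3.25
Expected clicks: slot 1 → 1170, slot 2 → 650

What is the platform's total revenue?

Total revenue: $10407.80

Sorting advertisers: $8.13 (Verdant) > $7.09 (Larkspur) > $3.25 (Calder) > …
Slot 1: Verdant pays $7.09 × 1170 = $8295.30
Slot 2: Larkspur pays $3.25 × 650 = $2112.50
Total = $10407.80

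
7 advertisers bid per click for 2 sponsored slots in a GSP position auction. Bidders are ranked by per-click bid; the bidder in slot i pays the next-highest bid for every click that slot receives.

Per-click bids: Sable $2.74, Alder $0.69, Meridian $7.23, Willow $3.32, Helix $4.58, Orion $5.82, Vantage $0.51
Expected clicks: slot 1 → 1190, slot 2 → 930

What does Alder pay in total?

Alder pays $0.00

Ranked by bid: $7.23 (Meridian) > $5.82 (Orion) > $4.58 (Helix) > …
Alder ranks below slot 2 → no slot, pays nothing.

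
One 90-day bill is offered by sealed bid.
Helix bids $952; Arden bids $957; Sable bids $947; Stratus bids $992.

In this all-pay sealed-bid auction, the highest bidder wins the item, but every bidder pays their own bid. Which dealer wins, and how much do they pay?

Stratus pays $992

Rule: the highest bidder wins the item, but every bidder pays their own bid.
Bids in order: 992 (Stratus) > 957 (Arden) > 952 (Helix) > 947 (Sable)
Stratus is highest and takes the item; every bidder forfeits their bid.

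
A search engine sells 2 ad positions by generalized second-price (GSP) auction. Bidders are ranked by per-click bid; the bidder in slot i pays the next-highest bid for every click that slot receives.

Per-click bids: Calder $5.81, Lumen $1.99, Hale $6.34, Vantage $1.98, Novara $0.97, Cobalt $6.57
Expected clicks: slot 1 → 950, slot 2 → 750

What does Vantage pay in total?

Vantage pays $0.00

Sorting advertisers: $6.57 (Cobalt) > $6.34 (Hale) > $5.81 (Calder) > …
Vantage ranks below slot 2 → no slot, pays nothing.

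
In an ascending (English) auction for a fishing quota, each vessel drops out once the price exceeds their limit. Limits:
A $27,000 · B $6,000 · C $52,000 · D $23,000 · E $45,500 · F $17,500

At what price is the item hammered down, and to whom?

C wins at $45,500

Limits in order: 52,000 (C) > 45,500 (E) > 27,000 (A) > 23,000 (D) > 17,500 (F) > 6,000 (B)
Once the price passes $45,500, only C is left; the hammer falls at E's limit of $45,500.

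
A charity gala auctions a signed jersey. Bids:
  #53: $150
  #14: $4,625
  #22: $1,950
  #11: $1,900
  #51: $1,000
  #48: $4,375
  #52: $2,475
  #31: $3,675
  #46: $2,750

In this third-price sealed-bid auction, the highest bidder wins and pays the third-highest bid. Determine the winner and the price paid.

#14 pays $3,675

Sorting bids: 4,625 (#14) > 4,375 (#48) > 3,675 (#31) > 2,750 (#46) > 2,475 (#52) > 1,950 (#22) > …
#14 is highest; pays the third-highest bid, $3,675.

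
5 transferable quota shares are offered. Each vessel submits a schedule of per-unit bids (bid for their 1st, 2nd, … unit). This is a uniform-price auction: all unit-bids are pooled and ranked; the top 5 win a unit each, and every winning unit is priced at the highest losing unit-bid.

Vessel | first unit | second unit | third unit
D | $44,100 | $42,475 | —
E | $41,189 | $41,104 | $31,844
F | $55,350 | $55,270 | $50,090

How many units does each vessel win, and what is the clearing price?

Pooled unit-bids ranked (top 5): 55,350 (F-1), 55,270 (F-2), 50,090 (F-3), 44,100 (D-1), 42,475 (D-2)
Highest rejected unit-bid = $41,189.
Allocation: D 2, F 3.

D 2, F 3; clearing price $41,189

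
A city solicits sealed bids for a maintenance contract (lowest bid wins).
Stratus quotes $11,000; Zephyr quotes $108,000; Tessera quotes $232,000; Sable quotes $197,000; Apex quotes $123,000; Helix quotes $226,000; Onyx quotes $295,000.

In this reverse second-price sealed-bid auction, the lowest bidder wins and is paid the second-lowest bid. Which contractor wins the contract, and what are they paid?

Reverse second-price sealed-bid auction: the lowest bidder wins and is paid the second-lowest bid.
Sorting bids: 11,000 (Stratus) < 108,000 (Zephyr) < 123,000 (Apex) < 197,000 (Sable) < 226,000 (Helix) < 232,000 (Tessera) < …
Second-price: Stratus is paid Zephyr's bid of $108,000.

Stratus is paid $108,000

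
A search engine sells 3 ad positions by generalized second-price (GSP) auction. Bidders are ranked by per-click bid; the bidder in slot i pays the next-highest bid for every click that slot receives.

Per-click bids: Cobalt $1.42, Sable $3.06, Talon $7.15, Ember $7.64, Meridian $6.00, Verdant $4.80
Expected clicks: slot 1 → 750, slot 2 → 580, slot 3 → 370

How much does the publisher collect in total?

Total revenue: $10618.50

Sorting advertisers: $7.64 (Ember) > $7.15 (Talon) > $6.00 (Meridian) > $4.80 (Verdant) > …
Slot 1: Ember pays $7.15 × 750 = $5362.50
Slot 2: Talon pays $6.00 × 580 = $3480.00
Slot 3: Meridian pays $4.80 × 370 = $1776.00
Total = $10618.50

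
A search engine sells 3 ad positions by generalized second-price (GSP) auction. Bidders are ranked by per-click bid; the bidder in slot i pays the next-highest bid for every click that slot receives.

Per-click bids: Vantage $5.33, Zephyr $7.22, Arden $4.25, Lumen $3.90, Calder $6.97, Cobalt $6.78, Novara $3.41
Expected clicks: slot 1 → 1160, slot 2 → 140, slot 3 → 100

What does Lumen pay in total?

Ranked by bid: $7.22 (Zephyr) > $6.97 (Calder) > $6.78 (Cobalt) > $5.33 (Vantage) > …
Lumen ranks below slot 3 → no slot, pays nothing.

Lumen pays $0.00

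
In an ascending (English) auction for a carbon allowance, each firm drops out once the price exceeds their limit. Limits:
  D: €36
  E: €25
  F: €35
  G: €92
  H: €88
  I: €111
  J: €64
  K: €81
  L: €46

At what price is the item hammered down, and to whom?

I wins at €92

Sorting limits: 111 (I) > 92 (G) > 88 (H) > 81 (K) > 64 (J) > 46 (L) > …
Bidding ends when G exits at €92; I takes it.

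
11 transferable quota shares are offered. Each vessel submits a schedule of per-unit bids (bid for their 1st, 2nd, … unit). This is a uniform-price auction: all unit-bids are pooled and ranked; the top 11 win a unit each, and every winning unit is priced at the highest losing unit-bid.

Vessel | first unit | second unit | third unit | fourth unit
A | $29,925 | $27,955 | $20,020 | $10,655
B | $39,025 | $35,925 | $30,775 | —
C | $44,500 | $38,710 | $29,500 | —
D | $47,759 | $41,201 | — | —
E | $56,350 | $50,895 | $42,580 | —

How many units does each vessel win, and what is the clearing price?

A 1, B 3, C 2, D 2, E 3; clearing price $29,500

All unit-bids, highest first — top 11: 56,350 (E-1), 50,895 (E-2), 47,759 (D-1), 44,500 (C-1), 42,580 (E-3), 41,201 (D-2), 39,025 (B-1), 38,710 (C-2), 35,925 (B-2), 30,775 (B-3), 29,925 (A-1)
Highest rejected unit-bid = $29,500.
Allocation: A 1, B 3, C 2, D 2, E 3.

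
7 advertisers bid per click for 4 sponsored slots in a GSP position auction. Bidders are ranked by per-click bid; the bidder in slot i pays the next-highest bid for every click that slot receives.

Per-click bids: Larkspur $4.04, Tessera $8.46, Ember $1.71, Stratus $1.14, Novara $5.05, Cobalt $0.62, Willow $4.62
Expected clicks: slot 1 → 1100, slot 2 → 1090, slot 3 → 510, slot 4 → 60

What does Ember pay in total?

Sorting advertisers: $8.46 (Tessera) > $5.05 (Novara) > $4.62 (Willow) > $4.04 (Larkspur) > $1.71 (Ember) > …
Ember ranks below slot 4 → no slot, pays nothing.

Ember pays $0.00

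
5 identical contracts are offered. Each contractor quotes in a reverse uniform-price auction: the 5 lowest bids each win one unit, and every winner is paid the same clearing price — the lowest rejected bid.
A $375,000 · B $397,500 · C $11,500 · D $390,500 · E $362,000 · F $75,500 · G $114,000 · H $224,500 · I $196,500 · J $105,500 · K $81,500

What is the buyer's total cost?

Ordering the bids: 11,500 (C), 75,500 (F), 81,500 (K), 105,500 (J), 114,000 (G), 196,500 (I), 224,500 (H), …
The 5 lowest are C, F, K, J, G.
Lowest unsuccessful bid: $196,500 → clearing price.
Total cost = 5 × $196,500 = $982,500.

Total cost: $982,500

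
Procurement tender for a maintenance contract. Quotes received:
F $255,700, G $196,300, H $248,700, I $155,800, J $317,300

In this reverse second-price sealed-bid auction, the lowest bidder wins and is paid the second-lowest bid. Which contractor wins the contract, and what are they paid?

Rule: the lowest bidder wins and is paid the second-lowest bid.
Bids in order: 155,800 (I) < 196,300 (G) < 248,700 (H) < 255,700 (F) < 317,300 (J)
I is lowest; is paid the second-lowest bid, $196,300.

I is paid $196,300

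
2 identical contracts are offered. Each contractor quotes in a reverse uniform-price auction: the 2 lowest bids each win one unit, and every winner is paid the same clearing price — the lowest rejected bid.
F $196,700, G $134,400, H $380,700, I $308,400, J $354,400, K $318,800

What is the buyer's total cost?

Sorting: 134,400 (G), 196,700 (F), 308,400 (I), 318,800 (K), …
The 2 lowest are G, F.
Lowest unsuccessful bid: $308,400 → clearing price.
Total cost = 2 × $308,400 = $616,800.

Total cost: $616,800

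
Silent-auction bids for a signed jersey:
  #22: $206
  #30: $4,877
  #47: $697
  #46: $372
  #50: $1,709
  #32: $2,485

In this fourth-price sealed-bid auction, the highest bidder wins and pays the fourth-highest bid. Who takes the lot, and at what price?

#30 pays $697

Bids ranked: 4,877 (#30) > 2,485 (#32) > 1,709 (#50) > 697 (#47) > 372 (#46) > 206 (#22)
#30 is highest; pays the fourth-highest bid, $697.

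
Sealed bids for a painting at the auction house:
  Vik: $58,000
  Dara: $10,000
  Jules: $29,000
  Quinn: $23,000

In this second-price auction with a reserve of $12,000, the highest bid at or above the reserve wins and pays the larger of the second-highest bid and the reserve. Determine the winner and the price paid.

Vik pays $29,000

Bids ranked: 58,000 (Vik) > 29,000 (Jules) > 23,000 (Quinn) > 10,000 (Dara)
Highest eligible bid: Vik at $58,000.
max(second-highest $29,000, reserve $12,000) = $29,000; the reserve does not bind.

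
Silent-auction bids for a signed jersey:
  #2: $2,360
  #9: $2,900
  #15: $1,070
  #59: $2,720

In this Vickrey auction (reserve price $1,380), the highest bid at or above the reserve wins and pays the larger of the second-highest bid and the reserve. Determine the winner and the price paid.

#9 pays $2,720

Bids ranked: 2,900 (#9) > 2,720 (#59) > 2,360 (#2) > 1,070 (#15)
Highest eligible bid: #9 at $2,900.
max(second-highest $2,720, reserve $1,380) = $2,720; the reserve does not bind.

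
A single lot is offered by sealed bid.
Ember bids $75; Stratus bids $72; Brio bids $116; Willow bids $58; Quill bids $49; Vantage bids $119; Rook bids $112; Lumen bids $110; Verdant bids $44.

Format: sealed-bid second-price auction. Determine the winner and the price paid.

Bids ranked: 119 (Vantage) > 116 (Brio) > 112 (Rook) > 110 (Lumen) > 75 (Ember) > 72 (Stratus) > …
Vantage is highest; pays the second-highest bid, $116.

Vantage pays $116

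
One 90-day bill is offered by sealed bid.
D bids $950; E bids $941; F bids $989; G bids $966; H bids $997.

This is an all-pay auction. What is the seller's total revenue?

Rule: the highest bidder wins the item, but every bidder pays their own bid.
Sorting bids: 997 (H) > 989 (F) > 966 (G) > 950 (D) > 941 (E)
Every bidder forfeits their bid regardless of winning.
Revenue = 950 + 941 + 989 + 966 + 997 = $4,843.

Total revenue: $4,843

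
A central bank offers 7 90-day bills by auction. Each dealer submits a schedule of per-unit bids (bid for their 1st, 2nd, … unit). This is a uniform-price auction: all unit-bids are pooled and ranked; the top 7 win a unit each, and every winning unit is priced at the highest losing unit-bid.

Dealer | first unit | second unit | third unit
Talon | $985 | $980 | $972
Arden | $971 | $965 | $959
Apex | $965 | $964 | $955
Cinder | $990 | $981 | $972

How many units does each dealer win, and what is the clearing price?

All unit-bids, highest first — top 7: 990 (Cinder-1), 985 (Talon-1), 981 (Cinder-2), 980 (Talon-2), 972 (Talon-3), 972 (Cinder-3), 971 (Arden-1)
Highest rejected unit-bid = $965.
Allocation: Arden 1, Cinder 3, Talon 3.

Arden 1, Cinder 3, Talon 3; clearing price $965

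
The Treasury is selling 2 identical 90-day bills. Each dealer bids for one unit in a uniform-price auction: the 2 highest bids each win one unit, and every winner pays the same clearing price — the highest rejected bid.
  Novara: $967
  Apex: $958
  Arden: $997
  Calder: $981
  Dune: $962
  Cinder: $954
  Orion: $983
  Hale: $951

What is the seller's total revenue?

Bids ranked high→low: 997 (Arden), 983 (Orion), 981 (Calder), 967 (Novara), …
Winners (2 units): Arden, Orion.
Clearing price = highest rejected bid = $981.
Total revenue = 2 × $981 = $1,962.

Total revenue: $1,962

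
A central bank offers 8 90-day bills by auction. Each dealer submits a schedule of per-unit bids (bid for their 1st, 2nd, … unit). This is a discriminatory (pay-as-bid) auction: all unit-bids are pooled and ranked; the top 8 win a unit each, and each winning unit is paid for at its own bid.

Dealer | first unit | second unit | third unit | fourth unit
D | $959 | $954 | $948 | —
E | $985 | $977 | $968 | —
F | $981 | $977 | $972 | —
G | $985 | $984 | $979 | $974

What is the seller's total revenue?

Total revenue: $7,842

Pooled unit-bids ranked (top 8): 985 (E-1), 985 (G-1), 984 (G-2), 981 (F-1), 979 (G-3), 977 (E-2), 977 (F-2), 974 (G-4)
Next rejected bid: $972 (not a price — pay-as-bid).
Each winning unit pays its own bid.
Revenue = 985 + 985 + 984 + 981 + 979 + 977 + 977 + 974 = $7,842.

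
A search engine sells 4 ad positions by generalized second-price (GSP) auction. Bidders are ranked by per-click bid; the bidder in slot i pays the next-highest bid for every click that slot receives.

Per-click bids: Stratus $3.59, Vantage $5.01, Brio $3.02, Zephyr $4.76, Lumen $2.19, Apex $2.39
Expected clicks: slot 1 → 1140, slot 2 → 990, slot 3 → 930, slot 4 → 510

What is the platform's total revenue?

Total revenue: $13008.00

Ranked by bid: $5.01 (Vantage) > $4.76 (Zephyr) > $3.59 (Stratus) > $3.02 (Brio) > $2.39 (Apex) > …
Slot 1: Vantage pays $4.76 × 1140 = $5426.40
Slot 2: Zephyr pays $3.59 × 990 = $3554.10
Slot 3: Stratus pays $3.02 × 930 = $2808.60
Slot 4: Brio pays $2.39 × 510 = $1218.90
Total = $13008.00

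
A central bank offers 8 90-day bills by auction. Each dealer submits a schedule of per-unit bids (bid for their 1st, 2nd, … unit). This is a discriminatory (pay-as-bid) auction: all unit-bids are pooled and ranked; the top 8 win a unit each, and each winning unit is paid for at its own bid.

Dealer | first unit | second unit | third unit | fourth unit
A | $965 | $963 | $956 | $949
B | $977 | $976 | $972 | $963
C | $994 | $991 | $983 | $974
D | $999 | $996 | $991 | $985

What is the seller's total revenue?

Pooled unit-bids ranked (top 8): 999 (D-1), 996 (D-2), 994 (C-1), 991 (C-2), 991 (D-3), 985 (D-4), 983 (C-3), 977 (B-1)
Next rejected bid: $976 (not a price — pay-as-bid).
Each winning unit pays its own bid.
Revenue = 999 + 996 + 994 + 991 + 991 + 985 + 983 + 977 = $7,916.

Total revenue: $7,916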